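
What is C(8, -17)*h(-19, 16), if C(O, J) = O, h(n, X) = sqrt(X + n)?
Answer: 8*I*sqrt(3) ≈ 13.856*I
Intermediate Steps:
C(8, -17)*h(-19, 16) = 8*sqrt(16 - 19) = 8*sqrt(-3) = 8*(I*sqrt(3)) = 8*I*sqrt(3)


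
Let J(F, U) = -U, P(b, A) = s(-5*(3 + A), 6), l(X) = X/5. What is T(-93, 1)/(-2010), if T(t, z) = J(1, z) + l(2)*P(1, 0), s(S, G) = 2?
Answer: 1/10050 ≈ 9.9503e-5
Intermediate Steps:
l(X) = X/5 (l(X) = X*(1/5) = X/5)
P(b, A) = 2
T(t, z) = 4/5 - z (T(t, z) = -z + ((1/5)*2)*2 = -z + (2/5)*2 = -z + 4/5 = 4/5 - z)
T(-93, 1)/(-2010) = (4/5 - 1*1)/(-2010) = (4/5 - 1)*(-1/2010) = -1/5*(-1/2010) = 1/10050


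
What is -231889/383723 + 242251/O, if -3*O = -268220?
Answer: 216674573839/102922183060 ≈ 2.1052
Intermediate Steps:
O = 268220/3 (O = -⅓*(-268220) = 268220/3 ≈ 89407.)
-231889/383723 + 242251/O = -231889/383723 + 242251/(268220/3) = -231889*1/383723 + 242251*(3/268220) = -231889/383723 + 726753/268220 = 216674573839/102922183060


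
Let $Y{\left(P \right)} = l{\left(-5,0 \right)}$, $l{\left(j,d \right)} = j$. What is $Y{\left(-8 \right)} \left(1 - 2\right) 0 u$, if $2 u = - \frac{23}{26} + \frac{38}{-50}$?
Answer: $0$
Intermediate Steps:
$Y{\left(P \right)} = -5$
$u = - \frac{1069}{1300}$ ($u = \frac{- \frac{23}{26} + \frac{38}{-50}}{2} = \frac{\left(-23\right) \frac{1}{26} + 38 \left(- \frac{1}{50}\right)}{2} = \frac{- \frac{23}{26} - \frac{19}{25}}{2} = \frac{1}{2} \left(- \frac{1069}{650}\right) = - \frac{1069}{1300} \approx -0.82231$)
$Y{\left(-8 \right)} \left(1 - 2\right) 0 u = - 5 \left(1 - 2\right) 0 \left(- \frac{1069}{1300}\right) = - 5 \left(\left(-1\right) 0\right) \left(- \frac{1069}{1300}\right) = \left(-5\right) 0 \left(- \frac{1069}{1300}\right) = 0 \left(- \frac{1069}{1300}\right) = 0$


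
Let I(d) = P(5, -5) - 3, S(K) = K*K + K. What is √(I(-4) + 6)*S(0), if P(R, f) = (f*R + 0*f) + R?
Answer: 0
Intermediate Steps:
P(R, f) = R + R*f (P(R, f) = (R*f + 0) + R = R*f + R = R + R*f)
S(K) = K + K² (S(K) = K² + K = K + K²)
I(d) = -23 (I(d) = 5*(1 - 5) - 3 = 5*(-4) - 3 = -20 - 3 = -23)
√(I(-4) + 6)*S(0) = √(-23 + 6)*(0*(1 + 0)) = √(-17)*(0*1) = (I*√17)*0 = 0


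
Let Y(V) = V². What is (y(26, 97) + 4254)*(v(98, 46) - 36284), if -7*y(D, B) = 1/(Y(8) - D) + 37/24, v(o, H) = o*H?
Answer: -17977342172/133 ≈ -1.3517e+8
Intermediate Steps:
v(o, H) = H*o
y(D, B) = -37/168 - 1/(7*(64 - D)) (y(D, B) = -(1/(8² - D) + 37/24)/7 = -(1/(64 - D) + 37*(1/24))/7 = -(1/(64 - D) + 37/24)/7 = -(37/24 + 1/(64 - D))/7 = -37/168 - 1/(7*(64 - D)))
(y(26, 97) + 4254)*(v(98, 46) - 36284) = ((2392 - 37*26)/(168*(-64 + 26)) + 4254)*(46*98 - 36284) = ((1/168)*(2392 - 962)/(-38) + 4254)*(4508 - 36284) = ((1/168)*(-1/38)*1430 + 4254)*(-31776) = (-715/3192 + 4254)*(-31776) = (13578053/3192)*(-31776) = -17977342172/133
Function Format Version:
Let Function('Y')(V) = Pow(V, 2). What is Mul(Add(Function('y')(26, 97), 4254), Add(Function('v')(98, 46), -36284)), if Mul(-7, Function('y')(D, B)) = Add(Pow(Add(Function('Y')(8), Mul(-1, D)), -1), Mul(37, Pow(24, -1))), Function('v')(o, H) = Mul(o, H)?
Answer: Rational(-17977342172, 133) ≈ -1.3517e+8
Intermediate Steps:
Function('v')(o, H) = Mul(H, o)
Function('y')(D, B) = Add(Rational(-37, 168), Mul(Rational(-1, 7), Pow(Add(64, Mul(-1, D)), -1))) (Function('y')(D, B) = Mul(Rational(-1, 7), Add(Pow(Add(Pow(8, 2), Mul(-1, D)), -1), Mul(37, Pow(24, -1)))) = Mul(Rational(-1, 7), Add(Pow(Add(64, Mul(-1, D)), -1), Mul(37, Rational(1, 24)))) = Mul(Rational(-1, 7), Add(Pow(Add(64, Mul(-1, D)), -1), Rational(37, 24))) = Mul(Rational(-1, 7), Add(Rational(37, 24), Pow(Add(64, Mul(-1, D)), -1))) = Add(Rational(-37, 168), Mul(Rational(-1, 7), Pow(Add(64, Mul(-1, D)), -1))))
Mul(Add(Function('y')(26, 97), 4254), Add(Function('v')(98, 46), -36284)) = Mul(Add(Mul(Rational(1, 168), Pow(Add(-64, 26), -1), Add(2392, Mul(-37, 26))), 4254), Add(Mul(46, 98), -36284)) = Mul(Add(Mul(Rational(1, 168), Pow(-38, -1), Add(2392, -962)), 4254), Add(4508, -36284)) = Mul(Add(Mul(Rational(1, 168), Rational(-1, 38), 1430), 4254), -31776) = Mul(Add(Rational(-715, 3192), 4254), -31776) = Mul(Rational(13578053, 3192), -31776) = Rational(-17977342172, 133)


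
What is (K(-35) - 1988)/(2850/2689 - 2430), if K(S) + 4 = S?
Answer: 5450603/6531420 ≈ 0.83452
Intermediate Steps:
K(S) = -4 + S
(K(-35) - 1988)/(2850/2689 - 2430) = ((-4 - 35) - 1988)/(2850/2689 - 2430) = (-39 - 1988)/(2850*(1/2689) - 2430) = -2027/(2850/2689 - 2430) = -2027/(-6531420/2689) = -2027*(-2689/6531420) = 5450603/6531420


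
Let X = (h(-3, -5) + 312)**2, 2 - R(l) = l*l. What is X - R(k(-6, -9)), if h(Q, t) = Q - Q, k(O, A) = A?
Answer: 97423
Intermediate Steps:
h(Q, t) = 0
R(l) = 2 - l**2 (R(l) = 2 - l*l = 2 - l**2)
X = 97344 (X = (0 + 312)**2 = 312**2 = 97344)
X - R(k(-6, -9)) = 97344 - (2 - 1*(-9)**2) = 97344 - (2 - 1*81) = 97344 - (2 - 81) = 97344 - 1*(-79) = 97344 + 79 = 97423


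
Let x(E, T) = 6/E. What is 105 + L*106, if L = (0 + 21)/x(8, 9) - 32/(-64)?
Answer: 3126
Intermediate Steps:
L = 57/2 (L = (0 + 21)/((6/8)) - 32/(-64) = 21/((6*(⅛))) - 32*(-1/64) = 21/(¾) + ½ = 21*(4/3) + ½ = 28 + ½ = 57/2 ≈ 28.500)
105 + L*106 = 105 + (57/2)*106 = 105 + 3021 = 3126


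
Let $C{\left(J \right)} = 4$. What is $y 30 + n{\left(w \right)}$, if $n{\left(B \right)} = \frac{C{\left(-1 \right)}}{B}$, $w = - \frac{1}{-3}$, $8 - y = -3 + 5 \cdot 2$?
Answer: $42$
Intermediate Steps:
$y = 1$ ($y = 8 - \left(-3 + 5 \cdot 2\right) = 8 - \left(-3 + 10\right) = 8 - 7 = 1$)
$w = \frac{1}{3}$ ($w = \left(-1\right) \left(- \frac{1}{3}\right) = \frac{1}{3} \approx 0.33333$)
$n{\left(B \right)} = \frac{4}{B}$
$y 30 + n{\left(w \right)} = 1 \cdot 30 + 4 \frac{1}{\frac{1}{3}} = 30 + 4 \cdot 3 = 30 + 12 = 42$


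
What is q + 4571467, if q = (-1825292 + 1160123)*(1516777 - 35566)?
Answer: -985251068192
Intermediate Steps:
q = -985255639659 (q = -665169*1481211 = -985255639659)
q + 4571467 = -985255639659 + 4571467 = -985251068192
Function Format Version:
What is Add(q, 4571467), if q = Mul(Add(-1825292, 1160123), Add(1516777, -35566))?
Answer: -985251068192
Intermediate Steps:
q = -985255639659 (q = Mul(-665169, 1481211) = -985255639659)
Add(q, 4571467) = Add(-985255639659, 4571467) = -985251068192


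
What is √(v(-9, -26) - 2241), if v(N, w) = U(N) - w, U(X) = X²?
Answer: I*√2134 ≈ 46.195*I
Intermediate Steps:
v(N, w) = N² - w
√(v(-9, -26) - 2241) = √(((-9)² - 1*(-26)) - 2241) = √((81 + 26) - 2241) = √(107 - 2241) = √(-2134) = I*√2134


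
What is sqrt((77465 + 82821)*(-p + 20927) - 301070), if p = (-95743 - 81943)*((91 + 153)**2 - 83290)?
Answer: 2*I*sqrt(169131075115933) ≈ 2.601e+7*I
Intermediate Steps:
p = 4220753244 (p = -177686*(244**2 - 83290) = -177686*(59536 - 83290) = -177686*(-23754) = 4220753244)
sqrt((77465 + 82821)*(-p + 20927) - 301070) = sqrt((77465 + 82821)*(-1*4220753244 + 20927) - 301070) = sqrt(160286*(-4220753244 + 20927) - 301070) = sqrt(160286*(-4220732317) - 301070) = sqrt(-676524300162662 - 301070) = sqrt(-676524300463732) = 2*I*sqrt(169131075115933)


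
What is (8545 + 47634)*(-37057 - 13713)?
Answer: -2852207830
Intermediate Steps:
(8545 + 47634)*(-37057 - 13713) = 56179*(-50770) = -2852207830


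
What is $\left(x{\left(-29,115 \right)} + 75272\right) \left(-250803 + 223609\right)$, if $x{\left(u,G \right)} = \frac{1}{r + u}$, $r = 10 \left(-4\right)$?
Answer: $- \frac{141239299798}{69} \approx -2.0469 \cdot 10^{9}$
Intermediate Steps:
$r = -40$
$x{\left(u,G \right)} = \frac{1}{-40 + u}$
$\left(x{\left(-29,115 \right)} + 75272\right) \left(-250803 + 223609\right) = \left(\frac{1}{-40 - 29} + 75272\right) \left(-250803 + 223609\right) = \left(\frac{1}{-69} + 75272\right) \left(-27194\right) = \left(- \frac{1}{69} + 75272\right) \left(-27194\right) = \frac{5193767}{69} \left(-27194\right) = - \frac{141239299798}{69}$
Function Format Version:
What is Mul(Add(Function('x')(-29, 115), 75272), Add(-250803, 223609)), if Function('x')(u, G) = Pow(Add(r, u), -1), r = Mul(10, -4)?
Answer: Rational(-141239299798, 69) ≈ -2.0469e+9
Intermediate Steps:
r = -40
Function('x')(u, G) = Pow(Add(-40, u), -1)
Mul(Add(Function('x')(-29, 115), 75272), Add(-250803, 223609)) = Mul(Add(Pow(Add(-40, -29), -1), 75272), Add(-250803, 223609)) = Mul(Add(Pow(-69, -1), 75272), -27194) = Mul(Add(Rational(-1, 69), 75272), -27194) = Mul(Rational(5193767, 69), -27194) = Rational(-141239299798, 69)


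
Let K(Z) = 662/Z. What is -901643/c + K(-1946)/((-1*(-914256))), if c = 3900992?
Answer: -50129802232871/216888106107456 ≈ -0.23113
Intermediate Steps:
-901643/c + K(-1946)/((-1*(-914256))) = -901643/3900992 + (662/(-1946))/((-1*(-914256))) = -901643*1/3900992 + (662*(-1/1946))/914256 = -901643/3900992 - 331/973*1/914256 = -901643/3900992 - 331/889571088 = -50129802232871/216888106107456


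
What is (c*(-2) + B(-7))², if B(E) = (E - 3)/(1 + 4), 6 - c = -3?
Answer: 400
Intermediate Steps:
c = 9 (c = 6 - 1*(-3) = 6 + 3 = 9)
B(E) = -⅗ + E/5 (B(E) = (-3 + E)/5 = (-3 + E)*(⅕) = -⅗ + E/5)
(c*(-2) + B(-7))² = (9*(-2) + (-⅗ + (⅕)*(-7)))² = (-18 + (-⅗ - 7/5))² = (-18 - 2)² = (-20)² = 400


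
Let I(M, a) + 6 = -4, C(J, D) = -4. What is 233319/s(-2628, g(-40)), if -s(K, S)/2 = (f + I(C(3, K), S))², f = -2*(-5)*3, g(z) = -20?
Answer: -233319/800 ≈ -291.65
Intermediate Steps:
I(M, a) = -10 (I(M, a) = -6 - 4 = -10)
f = 30 (f = 10*3 = 30)
s(K, S) = -800 (s(K, S) = -2*(30 - 10)² = -2*20² = -2*400 = -800)
233319/s(-2628, g(-40)) = 233319/(-800) = 233319*(-1/800) = -233319/800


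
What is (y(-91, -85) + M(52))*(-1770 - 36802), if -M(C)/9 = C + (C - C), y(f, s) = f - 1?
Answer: 21600320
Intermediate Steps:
y(f, s) = -1 + f
M(C) = -9*C (M(C) = -9*(C + (C - C)) = -9*(C + 0) = -9*C)
(y(-91, -85) + M(52))*(-1770 - 36802) = ((-1 - 91) - 9*52)*(-1770 - 36802) = (-92 - 468)*(-38572) = -560*(-38572) = 21600320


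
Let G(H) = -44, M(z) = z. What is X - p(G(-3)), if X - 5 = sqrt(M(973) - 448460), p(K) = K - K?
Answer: 5 + I*sqrt(447487) ≈ 5.0 + 668.94*I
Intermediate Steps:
p(K) = 0
X = 5 + I*sqrt(447487) (X = 5 + sqrt(973 - 448460) = 5 + sqrt(-447487) = 5 + I*sqrt(447487) ≈ 5.0 + 668.94*I)
X - p(G(-3)) = (5 + I*sqrt(447487)) - 1*0 = (5 + I*sqrt(447487)) + 0 = 5 + I*sqrt(447487)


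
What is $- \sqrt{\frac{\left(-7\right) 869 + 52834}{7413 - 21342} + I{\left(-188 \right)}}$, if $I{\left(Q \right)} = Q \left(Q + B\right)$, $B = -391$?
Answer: $- \frac{7 \sqrt{430989627597}}{13929} \approx -329.92$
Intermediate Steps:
$I{\left(Q \right)} = Q \left(-391 + Q\right)$ ($I{\left(Q \right)} = Q \left(Q - 391\right) = Q \left(-391 + Q\right)$)
$- \sqrt{\frac{\left(-7\right) 869 + 52834}{7413 - 21342} + I{\left(-188 \right)}} = - \sqrt{\frac{\left(-7\right) 869 + 52834}{7413 - 21342} - 188 \left(-391 - 188\right)} = - \sqrt{\frac{-6083 + 52834}{-13929} - -108852} = - \sqrt{46751 \left(- \frac{1}{13929}\right) + 108852} = - \sqrt{- \frac{46751}{13929} + 108852} = - \sqrt{\frac{1516152757}{13929}} = - \frac{7 \sqrt{430989627597}}{13929}$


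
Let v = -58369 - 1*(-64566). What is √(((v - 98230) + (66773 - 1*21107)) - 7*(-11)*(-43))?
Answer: I*√49678 ≈ 222.89*I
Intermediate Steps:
v = 6197 (v = -58369 + 64566 = 6197)
√(((v - 98230) + (66773 - 1*21107)) - 7*(-11)*(-43)) = √(((6197 - 98230) + (66773 - 1*21107)) - 7*(-11)*(-43)) = √((-92033 + (66773 - 21107)) + 77*(-43)) = √((-92033 + 45666) - 3311) = √(-46367 - 3311) = √(-49678) = I*√49678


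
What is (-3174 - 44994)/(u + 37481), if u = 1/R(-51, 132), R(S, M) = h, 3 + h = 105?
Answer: -4913136/3823063 ≈ -1.2851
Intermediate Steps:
h = 102 (h = -3 + 105 = 102)
R(S, M) = 102
u = 1/102 ≈ 0.0098039
(-3174 - 44994)/(u + 37481) = (-3174 - 44994)/(1/102 + 37481) = -48168/3823063/102 = -48168*102/3823063 = -4913136/3823063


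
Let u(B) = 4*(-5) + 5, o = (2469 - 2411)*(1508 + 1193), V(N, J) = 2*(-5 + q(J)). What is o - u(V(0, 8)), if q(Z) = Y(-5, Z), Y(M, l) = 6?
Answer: 156673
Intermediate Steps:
q(Z) = 6
V(N, J) = 2 (V(N, J) = 2*(-5 + 6) = 2*1 = 2)
o = 156658 (o = 58*2701 = 156658)
u(B) = -15 (u(B) = -20 + 5 = -15)
o - u(V(0, 8)) = 156658 - 1*(-15) = 156658 + 15 = 156673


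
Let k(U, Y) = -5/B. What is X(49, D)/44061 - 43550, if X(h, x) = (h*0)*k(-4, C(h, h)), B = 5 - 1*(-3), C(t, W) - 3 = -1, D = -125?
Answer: -43550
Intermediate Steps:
C(t, W) = 2 (C(t, W) = 3 - 1 = 2)
B = 8 (B = 5 + 3 = 8)
k(U, Y) = -5/8
X(h, x) = 0 (X(h, x) = (h*0)*(-5/8) = 0*(-5/8) = 0)
X(49, D)/44061 - 43550 = 0/44061 - 43550 = 0*(1/44061) - 43550 = 0 - 43550 = -43550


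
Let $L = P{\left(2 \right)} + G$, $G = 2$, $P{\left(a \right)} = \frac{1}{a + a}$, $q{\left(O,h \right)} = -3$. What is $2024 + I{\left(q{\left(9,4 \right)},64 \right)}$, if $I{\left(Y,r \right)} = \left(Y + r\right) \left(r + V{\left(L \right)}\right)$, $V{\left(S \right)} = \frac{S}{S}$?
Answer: $5989$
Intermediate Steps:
$P{\left(a \right)} = \frac{1}{2 a}$
$L = \frac{9}{4}$ ($L = \frac{1}{2 \cdot 2} + 2 = \frac{1}{2} \cdot \frac{1}{2} + 2 = \frac{1}{4} + 2 = \frac{9}{4} \approx 2.25$)
$V{\left(S \right)} = 1$
$I{\left(Y,r \right)} = \left(1 + r\right) \left(Y + r\right)$ ($I{\left(Y,r \right)} = \left(Y + r\right) \left(r + 1\right) = \left(Y + r\right) \left(1 + r\right) = \left(1 + r\right) \left(Y + r\right)$)
$2024 + I{\left(q{\left(9,4 \right)},64 \right)} = 2024 + \left(-3 + 64 + 64^{2} - 192\right) = 2024 + \left(-3 + 64 + 4096 - 192\right) = 2024 + 3965 = 5989$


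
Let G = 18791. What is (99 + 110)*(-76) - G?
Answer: -34675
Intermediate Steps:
(99 + 110)*(-76) - G = (99 + 110)*(-76) - 1*18791 = 209*(-76) - 18791 = -15884 - 18791 = -34675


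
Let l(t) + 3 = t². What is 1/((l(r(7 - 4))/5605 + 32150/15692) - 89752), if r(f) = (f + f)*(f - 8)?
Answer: -43976830/3946911307923 ≈ -1.1142e-5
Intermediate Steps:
r(f) = 2*f*(-8 + f) (r(f) = (2*f)*(-8 + f) = 2*f*(-8 + f))
l(t) = -3 + t²
1/((l(r(7 - 4))/5605 + 32150/15692) - 89752) = 1/(((-3 + (2*(7 - 4)*(-8 + (7 - 4)))²)/5605 + 32150/15692) - 89752) = 1/(((-3 + (2*3*(-8 + 3))²)*(1/5605) + 32150*(1/15692)) - 89752) = 1/(((-3 + (2*3*(-5))²)*(1/5605) + 16075/7846) - 89752) = 1/(((-3 + (-30)²)*(1/5605) + 16075/7846) - 89752) = 1/(((-3 + 900)*(1/5605) + 16075/7846) - 89752) = 1/((897*(1/5605) + 16075/7846) - 89752) = 1/((897/5605 + 16075/7846) - 89752) = 1/(97138237/43976830 - 89752) = 1/(-3946911307923/43976830) = -43976830/3946911307923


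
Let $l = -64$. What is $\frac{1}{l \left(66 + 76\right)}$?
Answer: $- \frac{1}{9088} \approx -0.00011004$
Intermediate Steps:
$\frac{1}{l \left(66 + 76\right)} = \frac{1}{\left(-64\right) \left(66 + 76\right)} = \frac{1}{\left(-64\right) 142} = \frac{1}{-9088} = - \frac{1}{9088}$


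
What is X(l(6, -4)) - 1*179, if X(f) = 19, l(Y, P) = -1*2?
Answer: -160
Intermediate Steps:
l(Y, P) = -2
X(l(6, -4)) - 1*179 = 19 - 1*179 = 19 - 179 = -160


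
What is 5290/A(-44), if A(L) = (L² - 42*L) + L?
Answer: 529/374 ≈ 1.4144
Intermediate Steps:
A(L) = L² - 41*L
5290/A(-44) = 5290/((-44*(-41 - 44))) = 5290/((-44*(-85))) = 5290/3740 = 5290*(1/3740) = 529/374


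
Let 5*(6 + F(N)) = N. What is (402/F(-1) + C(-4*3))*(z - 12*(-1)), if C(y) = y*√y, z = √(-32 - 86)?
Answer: -6*(12 + I*√118)*(335 + 124*I*√3)/31 ≈ -326.51 - 1203.2*I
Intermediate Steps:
z = I*√118 (z = √(-118) = I*√118 ≈ 10.863*I)
F(N) = -6 + N/5
C(y) = y^(3/2)
(402/F(-1) + C(-4*3))*(z - 12*(-1)) = (402/(-6 + (⅕)*(-1)) + (-4*3)^(3/2))*(I*√118 - 12*(-1)) = (402/(-6 - ⅕) + (-12)^(3/2))*(I*√118 - 1*(-12)) = (402/(-31/5) - 24*I*√3)*(I*√118 + 12) = (402*(-5/31) - 24*I*√3)*(12 + I*√118) = (-2010/31 - 24*I*√3)*(12 + I*√118) = (12 + I*√118)*(-2010/31 - 24*I*√3)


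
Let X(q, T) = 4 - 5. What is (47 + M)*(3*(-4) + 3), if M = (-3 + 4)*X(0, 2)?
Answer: -414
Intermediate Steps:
X(q, T) = -1
M = -1 (M = (-3 + 4)*(-1) = 1*(-1) = -1)
(47 + M)*(3*(-4) + 3) = (47 - 1)*(3*(-4) + 3) = 46*(-12 + 3) = 46*(-9) = -414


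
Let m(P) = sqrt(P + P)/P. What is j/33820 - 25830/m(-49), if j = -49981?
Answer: -49981/33820 - 90405*I*sqrt(2) ≈ -1.4779 - 1.2785e+5*I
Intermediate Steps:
m(P) = sqrt(2)/sqrt(P) (m(P) = sqrt(2*P)/P = (sqrt(2)*sqrt(P))/P = sqrt(2)/sqrt(P))
j/33820 - 25830/m(-49) = -49981/33820 - 25830*7*I*sqrt(2)/2 = -49981/33820 - 90405*I*sqrt(2)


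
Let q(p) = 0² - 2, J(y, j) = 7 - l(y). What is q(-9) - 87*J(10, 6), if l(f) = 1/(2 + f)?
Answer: -2415/4 ≈ -603.75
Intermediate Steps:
J(y, j) = 7 - 1/(2 + y)
q(p) = -2 (q(p) = 0 - 2 = -2)
q(-9) - 87*J(10, 6) = -2 - 87*(13 + 7*10)/(2 + 10) = -2 - 87*(13 + 70)/12 = -2 - 29*83/4 = -2 - 87*83/12 = -2 - 2407/4 = -2415/4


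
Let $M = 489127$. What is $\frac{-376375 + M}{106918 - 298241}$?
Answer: $- \frac{112752}{191323} \approx -0.58933$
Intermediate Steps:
$\frac{-376375 + M}{106918 - 298241} = \frac{-376375 + 489127}{106918 - 298241} = \frac{112752}{-191323} = 112752 \left(- \frac{1}{191323}\right) = - \frac{112752}{191323}$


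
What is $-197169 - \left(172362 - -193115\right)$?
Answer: $-562646$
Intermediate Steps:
$-197169 - \left(172362 - -193115\right) = -197169 - \left(172362 + 193115\right) = -197169 - 365477 = -562646$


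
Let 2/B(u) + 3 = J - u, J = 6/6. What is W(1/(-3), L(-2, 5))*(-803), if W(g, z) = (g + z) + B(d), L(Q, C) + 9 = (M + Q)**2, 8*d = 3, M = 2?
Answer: 465740/57 ≈ 8170.9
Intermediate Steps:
J = 1 (J = 6*(1/6) = 1)
d = 3/8 (d = (1/8)*3 = 3/8 ≈ 0.37500)
B(u) = 2/(-2 - u) (B(u) = 2/(-3 + (1 - u)) = 2/(-2 - u))
L(Q, C) = -9 + (2 + Q)**2
W(g, z) = -16/19 + g + z (W(g, z) = (g + z) - 2/(2 + 3/8) = (g + z) - 2/19/8 = (g + z) - 2*8/19 = (g + z) - 16/19 = -16/19 + g + z)
W(1/(-3), L(-2, 5))*(-803) = (-16/19 + 1/(-3) + (-9 + (2 - 2)**2))*(-803) = (-16/19 + 1*(-1/3) + (-9 + 0**2))*(-803) = (-16/19 - 1/3 + (-9 + 0))*(-803) = (-16/19 - 1/3 - 9)*(-803) = -580/57*(-803) = 465740/57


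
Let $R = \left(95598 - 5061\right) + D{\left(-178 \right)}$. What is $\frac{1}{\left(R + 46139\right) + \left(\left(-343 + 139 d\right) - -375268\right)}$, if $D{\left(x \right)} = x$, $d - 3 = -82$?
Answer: $\frac{1}{500442} \approx 1.9982 \cdot 10^{-6}$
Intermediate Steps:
$d = -79$ ($d = 3 - 82 = -79$)
$R = 90359$ ($R = \left(95598 - 5061\right) - 178 = 90537 - 178 = 90359$)
$\frac{1}{\left(R + 46139\right) + \left(\left(-343 + 139 d\right) - -375268\right)} = \frac{1}{\left(90359 + 46139\right) + \left(\left(-343 + 139 \left(-79\right)\right) - -375268\right)} = \frac{1}{136498 + \left(\left(-343 - 10981\right) + 375268\right)} = \frac{1}{136498 + \left(-11324 + 375268\right)} = \frac{1}{136498 + 363944} = \frac{1}{500442}$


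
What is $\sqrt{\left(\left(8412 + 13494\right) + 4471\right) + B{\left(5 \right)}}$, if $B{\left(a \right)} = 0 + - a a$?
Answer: $12 \sqrt{183} \approx 162.33$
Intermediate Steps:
$B{\left(a \right)} = - a^{2}$ ($B{\left(a \right)} = 0 - a^{2} = - a^{2}$)
$\sqrt{\left(\left(8412 + 13494\right) + 4471\right) + B{\left(5 \right)}} = \sqrt{\left(\left(8412 + 13494\right) + 4471\right) - 5^{2}} = \sqrt{\left(21906 + 4471\right) - 25} = \sqrt{26377 - 25} = \sqrt{26352} = 12 \sqrt{183}$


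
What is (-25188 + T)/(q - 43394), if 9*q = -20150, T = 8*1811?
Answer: 24075/102674 ≈ 0.23448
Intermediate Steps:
T = 14488
q = -20150/9 (q = (⅑)*(-20150) = -20150/9 ≈ -2238.9)
(-25188 + T)/(q - 43394) = (-25188 + 14488)/(-20150/9 - 43394) = -10700/(-410696/9) = -10700*(-9/410696) = 24075/102674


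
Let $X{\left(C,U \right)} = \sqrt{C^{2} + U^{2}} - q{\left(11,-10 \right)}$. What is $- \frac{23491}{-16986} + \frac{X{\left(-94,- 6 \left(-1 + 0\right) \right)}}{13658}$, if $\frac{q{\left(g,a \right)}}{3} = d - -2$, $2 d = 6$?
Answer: $\frac{80146322}{57998697} + \frac{\sqrt{2218}}{6829} \approx 1.3888$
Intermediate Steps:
$d = 3$ ($d = \frac{1}{2} \cdot 6 = 3$)
$q{\left(g,a \right)} = 15$ ($q{\left(g,a \right)} = 3 \left(3 - -2\right) = 3 \left(3 + 2\right) = 3 \cdot 5 = 15$)
$X{\left(C,U \right)} = -15 + \sqrt{C^{2} + U^{2}}$ ($X{\left(C,U \right)} = \sqrt{C^{2} + U^{2}} - 15 = -15 + \sqrt{C^{2} + U^{2}}$)
$- \frac{23491}{-16986} + \frac{X{\left(-94,- 6 \left(-1 + 0\right) \right)}}{13658} = - \frac{23491}{-16986} + \frac{-15 + \sqrt{\left(-94\right)^{2} + \left(- 6 \left(-1 + 0\right)\right)^{2}}}{13658} = \left(-23491\right) \left(- \frac{1}{16986}\right) + \left(-15 + \sqrt{8836 + \left(\left(-6\right) \left(-1\right)\right)^{2}}\right) \frac{1}{13658} = \frac{23491}{16986} + \left(-15 + \sqrt{8836 + 6^{2}}\right) \frac{1}{13658} = \frac{23491}{16986} + \left(-15 + \sqrt{8836 + 36}\right) \frac{1}{13658} = \frac{23491}{16986} + \left(-15 + \sqrt{8872}\right) \frac{1}{13658} = \frac{23491}{16986} + \left(-15 + 2 \sqrt{2218}\right) \frac{1}{13658} = \frac{23491}{16986} - \left(\frac{15}{13658} - \frac{\sqrt{2218}}{6829}\right) = \frac{80146322}{57998697} + \frac{\sqrt{2218}}{6829}$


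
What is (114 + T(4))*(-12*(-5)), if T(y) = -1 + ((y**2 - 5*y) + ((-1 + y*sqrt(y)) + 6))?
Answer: 7320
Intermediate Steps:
T(y) = 4 + y**2 + y**(3/2) - 5*y (T(y) = -1 + ((y**2 - 5*y) + ((-1 + y**(3/2)) + 6)) = -1 + ((y**2 - 5*y) + (5 + y**(3/2))) = -1 + (5 + y**2 + y**(3/2) - 5*y) = 4 + y**2 + y**(3/2) - 5*y)
(114 + T(4))*(-12*(-5)) = (114 + (4 + 4**2 + 4**(3/2) - 5*4))*(-12*(-5)) = (114 + (4 + 16 + 8 - 20))*(-3*(-20)) = (114 + 8)*60 = 122*60 = 7320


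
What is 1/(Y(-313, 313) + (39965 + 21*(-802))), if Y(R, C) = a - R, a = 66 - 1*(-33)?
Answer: 1/23535 ≈ 4.2490e-5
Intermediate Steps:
a = 99 (a = 66 + 33 = 99)
Y(R, C) = 99 - R
1/(Y(-313, 313) + (39965 + 21*(-802))) = 1/((99 - 1*(-313)) + (39965 + 21*(-802))) = 1/((99 + 313) + (39965 - 16842)) = 1/(412 + 23123) = 1/23535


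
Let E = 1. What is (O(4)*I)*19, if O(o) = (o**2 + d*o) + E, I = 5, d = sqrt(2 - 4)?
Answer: 1615 + 380*I*sqrt(2) ≈ 1615.0 + 537.4*I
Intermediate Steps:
d = I*sqrt(2) (d = sqrt(-2) = I*sqrt(2) ≈ 1.4142*I)
O(o) = 1 + o**2 + I*o*sqrt(2) (O(o) = (o**2 + (I*sqrt(2))*o) + 1 = (o**2 + I*o*sqrt(2)) + 1 = 1 + o**2 + I*o*sqrt(2))
(O(4)*I)*19 = ((1 + 4**2 + I*4*sqrt(2))*5)*19 = ((1 + 16 + 4*I*sqrt(2))*5)*19 = ((17 + 4*I*sqrt(2))*5)*19 = (85 + 20*I*sqrt(2))*19 = 1615 + 380*I*sqrt(2)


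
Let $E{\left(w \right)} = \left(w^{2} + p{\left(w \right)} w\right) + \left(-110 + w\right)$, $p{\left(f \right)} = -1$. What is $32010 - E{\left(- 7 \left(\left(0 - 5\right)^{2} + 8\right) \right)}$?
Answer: $-21241$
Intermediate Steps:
$E{\left(w \right)} = -110 + w^{2}$ ($E{\left(w \right)} = \left(w^{2} - w\right) + \left(-110 + w\right) = -110 + w^{2}$)
$32010 - E{\left(- 7 \left(\left(0 - 5\right)^{2} + 8\right) \right)} = 32010 - \left(-110 + \left(- 7 \left(\left(0 - 5\right)^{2} + 8\right)\right)^{2}\right) = 32010 - \left(-110 + \left(- 7 \left(\left(-5\right)^{2} + 8\right)\right)^{2}\right) = 32010 - \left(-110 + \left(- 7 \left(25 + 8\right)\right)^{2}\right) = 32010 - \left(-110 + \left(\left(-7\right) 33\right)^{2}\right) = 32010 - \left(-110 + \left(-231\right)^{2}\right) = 32010 - \left(-110 + 53361\right) = 32010 - 53251 = -21241$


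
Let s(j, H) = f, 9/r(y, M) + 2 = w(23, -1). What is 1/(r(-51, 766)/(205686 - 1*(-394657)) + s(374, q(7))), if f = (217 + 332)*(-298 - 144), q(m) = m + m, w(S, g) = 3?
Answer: -600343/145678031685 ≈ -4.1210e-6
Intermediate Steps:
r(y, M) = 9 (r(y, M) = 9/(-2 + 3) = 9/1 = 9*1 = 9)
q(m) = 2*m
f = -242658 (f = 549*(-442) = -242658)
s(j, H) = -242658
1/(r(-51, 766)/(205686 - 1*(-394657)) + s(374, q(7))) = 1/(9/(205686 - 1*(-394657)) - 242658) = 1/(9/(205686 + 394657) - 242658) = 1/(9/600343 - 242658) = 1/(-145678031685/600343) = -600343/145678031685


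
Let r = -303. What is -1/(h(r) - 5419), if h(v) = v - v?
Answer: 1/5419 ≈ 0.00018454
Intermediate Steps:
h(v) = 0
-1/(h(r) - 5419) = -1/(0 - 5419) = -1/(-5419) = -1*(-1/5419) = 1/5419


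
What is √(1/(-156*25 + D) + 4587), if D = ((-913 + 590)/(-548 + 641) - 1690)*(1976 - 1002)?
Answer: √108447729304588255362/153760882 ≈ 67.727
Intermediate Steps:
D = -153398182/93 (D = (-323/93 - 1690)*974 = -157493/93*974 = -153398182/93 ≈ -1.6494e+6)
√(1/(-156*25 + D) + 4587) = √(1/(-156*25 - 153398182/93) + 4587) = √(1/(-3900 - 153398182/93) + 4587) = √(1/(-153760882/93) + 4587) = √(-93/153760882 + 4587) = √(705301165641/153760882) = √108447729304588255362/153760882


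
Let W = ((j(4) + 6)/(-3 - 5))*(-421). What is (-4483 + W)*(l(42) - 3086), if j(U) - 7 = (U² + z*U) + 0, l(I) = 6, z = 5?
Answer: 5865475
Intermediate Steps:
j(U) = 7 + U² + 5*U (j(U) = 7 + ((U² + 5*U) + 0) = 7 + (U² + 5*U) = 7 + U² + 5*U)
W = 20629/8 (W = (((7 + 4² + 5*4) + 6)/(-3 - 5))*(-421) = (((7 + 16 + 20) + 6)/(-8))*(-421) = ((43 + 6)*(-⅛))*(-421) = (49*(-⅛))*(-421) = -49/8*(-421) = 20629/8 ≈ 2578.6)
(-4483 + W)*(l(42) - 3086) = (-4483 + 20629/8)*(6 - 3086) = -15235/8*(-3080) = 5865475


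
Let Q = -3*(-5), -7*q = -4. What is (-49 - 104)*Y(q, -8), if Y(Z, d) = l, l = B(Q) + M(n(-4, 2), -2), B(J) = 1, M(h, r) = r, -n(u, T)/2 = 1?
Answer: 153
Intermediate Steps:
q = 4/7 (q = -⅐*(-4) = 4/7 ≈ 0.57143)
n(u, T) = -2 (n(u, T) = -2*1 = -2)
Q = 15
l = -1 (l = 1 - 2 = -1)
Y(Z, d) = -1
(-49 - 104)*Y(q, -8) = (-49 - 104)*(-1) = -153*(-1) = 153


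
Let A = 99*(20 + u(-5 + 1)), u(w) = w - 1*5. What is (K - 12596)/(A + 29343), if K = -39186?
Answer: -25891/15216 ≈ -1.7016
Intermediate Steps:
u(w) = -5 + w (u(w) = w - 5 = -5 + w)
A = 1089 (A = 99*(20 + (-5 + (-5 + 1))) = 99*(20 + (-5 - 4)) = 99*(20 - 9) = 99*11 = 1089)
(K - 12596)/(A + 29343) = (-39186 - 12596)/(1089 + 29343) = -51782/30432 = -51782*1/30432 = -25891/15216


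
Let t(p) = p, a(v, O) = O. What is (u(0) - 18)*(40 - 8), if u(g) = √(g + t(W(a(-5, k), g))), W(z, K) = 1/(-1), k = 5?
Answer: -576 + 32*I ≈ -576.0 + 32.0*I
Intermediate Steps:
W(z, K) = -1
u(g) = √(-1 + g) (u(g) = √(g - 1) = √(-1 + g))
(u(0) - 18)*(40 - 8) = (√(-1 + 0) - 18)*(40 - 8) = (√(-1) - 18)*32 = (I - 18)*32 = (-18 + I)*32 = -576 + 32*I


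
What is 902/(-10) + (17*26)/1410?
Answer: -12674/141 ≈ -89.886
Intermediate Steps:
902/(-10) + (17*26)/1410 = 902*(-⅒) + 442*(1/1410) = -451/5 + 221/705 = -12674/141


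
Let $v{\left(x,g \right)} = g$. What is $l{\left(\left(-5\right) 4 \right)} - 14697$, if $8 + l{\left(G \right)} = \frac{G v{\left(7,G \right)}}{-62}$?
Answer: $- \frac{456055}{31} \approx -14711.0$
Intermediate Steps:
$l{\left(G \right)} = -8 - \frac{G^{2}}{62}$ ($l{\left(G \right)} = -8 + \frac{G G}{-62} = -8 + G^{2} \left(- \frac{1}{62}\right) = -8 - \frac{G^{2}}{62}$)
$l{\left(\left(-5\right) 4 \right)} - 14697 = \left(-8 - \frac{\left(\left(-5\right) 4\right)^{2}}{62}\right) - 14697 = \left(-8 - \frac{\left(-20\right)^{2}}{62}\right) - 14697 = \left(-8 - \frac{200}{31}\right) - 14697 = - \frac{448}{31} - 14697 = - \frac{456055}{31}$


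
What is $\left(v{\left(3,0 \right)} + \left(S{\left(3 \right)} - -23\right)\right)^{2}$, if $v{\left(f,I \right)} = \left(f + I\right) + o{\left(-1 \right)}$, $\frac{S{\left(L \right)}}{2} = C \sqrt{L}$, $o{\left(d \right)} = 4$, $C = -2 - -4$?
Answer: $948 + 240 \sqrt{3} \approx 1363.7$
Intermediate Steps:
$C = 2$ ($C = -2 + 4 = 2$)
$S{\left(L \right)} = 4 \sqrt{L}$ ($S{\left(L \right)} = 2 \cdot 2 \sqrt{L} = 4 \sqrt{L}$)
$v{\left(f,I \right)} = 4 + I + f$ ($v{\left(f,I \right)} = \left(f + I\right) + 4 = \left(I + f\right) + 4 = 4 + I + f$)
$\left(v{\left(3,0 \right)} + \left(S{\left(3 \right)} - -23\right)\right)^{2} = \left(\left(4 + 0 + 3\right) + \left(4 \sqrt{3} - -23\right)\right)^{2} = \left(7 + \left(4 \sqrt{3} + 23\right)\right)^{2} = \left(7 + \left(23 + 4 \sqrt{3}\right)\right)^{2} = \left(30 + 4 \sqrt{3}\right)^{2}$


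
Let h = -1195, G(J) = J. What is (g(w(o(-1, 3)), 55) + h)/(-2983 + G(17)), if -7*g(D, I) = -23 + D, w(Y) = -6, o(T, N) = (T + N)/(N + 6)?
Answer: 4168/10381 ≈ 0.40150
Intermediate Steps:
o(T, N) = (N + T)/(6 + N)
g(D, I) = 23/7 - D/7 (g(D, I) = -(-23 + D)/7 = 23/7 - D/7)
(g(w(o(-1, 3)), 55) + h)/(-2983 + G(17)) = ((23/7 - ⅐*(-6)) - 1195)/(-2983 + 17) = ((23/7 + 6/7) - 1195)/(-2966) = (29/7 - 1195)*(-1/2966) = -8336/7*(-1/2966) = 4168/10381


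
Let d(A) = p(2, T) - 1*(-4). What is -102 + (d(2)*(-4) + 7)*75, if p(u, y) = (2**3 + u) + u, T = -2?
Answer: -4377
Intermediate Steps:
p(u, y) = 8 + 2*u (p(u, y) = (8 + u) + u = 8 + 2*u)
d(A) = 16 (d(A) = (8 + 2*2) - 1*(-4) = (8 + 4) + 4 = 12 + 4 = 16)
-102 + (d(2)*(-4) + 7)*75 = -102 + (16*(-4) + 7)*75 = -102 + (-64 + 7)*75 = -102 - 57*75 = -102 - 4275 = -4377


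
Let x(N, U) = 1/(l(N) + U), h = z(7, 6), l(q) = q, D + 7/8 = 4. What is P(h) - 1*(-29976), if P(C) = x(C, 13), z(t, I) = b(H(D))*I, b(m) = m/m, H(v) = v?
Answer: 569545/19 ≈ 29976.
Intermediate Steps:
D = 25/8 (D = -7/8 + 4 = 25/8 ≈ 3.1250)
b(m) = 1
z(t, I) = I (z(t, I) = 1*I = I)
h = 6
x(N, U) = 1/(N + U)
P(C) = 1/(13 + C) (P(C) = 1/(C + 13) = 1/(13 + C))
P(h) - 1*(-29976) = 1/(13 + 6) - 1*(-29976) = 1/19 + 29976 = 569545/19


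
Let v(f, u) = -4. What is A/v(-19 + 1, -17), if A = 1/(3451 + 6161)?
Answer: -1/38448 ≈ -2.6009e-5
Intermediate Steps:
A = 1/9612 ≈ 0.00010404
A/v(-19 + 1, -17) = (1/9612)/(-4) = (1/9612)*(-¼) = -1/38448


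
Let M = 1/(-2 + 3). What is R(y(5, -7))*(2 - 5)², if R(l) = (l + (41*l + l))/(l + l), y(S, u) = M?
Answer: 387/2 ≈ 193.50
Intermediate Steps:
M = 1 (M = 1/1 = 1)
y(S, u) = 1
R(l) = 43/2 (R(l) = (l + 42*l)/((2*l)) = (43*l)*(1/(2*l)) = 43/2)
R(y(5, -7))*(2 - 5)² = 43*(2 - 5)²/2 = (43/2)*(-3)² = (43/2)*9 = 387/2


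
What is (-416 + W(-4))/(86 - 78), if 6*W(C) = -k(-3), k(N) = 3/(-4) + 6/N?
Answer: -9973/192 ≈ -51.943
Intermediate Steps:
k(N) = -¾ + 6/N (k(N) = 3*(-¼) + 6/N = -¾ + 6/N)
W(C) = 11/24 (W(C) = (-(-¾ + 6/(-3)))/6 = (-(-¾ + 6*(-⅓)))/6 = (-(-¾ - 2))/6 = (-1*(-11/4))/6 = (⅙)*(11/4) = 11/24)
(-416 + W(-4))/(86 - 78) = (-416 + 11/24)/(86 - 78) = -9973/24/8 = -9973/24*⅛ = -9973/192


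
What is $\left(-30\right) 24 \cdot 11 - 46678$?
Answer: $-54598$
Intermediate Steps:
$\left(-30\right) 24 \cdot 11 - 46678 = \left(-720\right) 11 - 46678 = -7920 - 46678 = -54598$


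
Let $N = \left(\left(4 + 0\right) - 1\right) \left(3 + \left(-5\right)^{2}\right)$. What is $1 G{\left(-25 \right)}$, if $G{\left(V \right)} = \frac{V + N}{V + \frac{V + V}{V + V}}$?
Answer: $- \frac{59}{24} \approx -2.4583$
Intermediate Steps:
$N = 84$ ($N = \left(4 - 1\right) \left(3 + 25\right) = 3 \cdot 28 = 84$)
$G{\left(V \right)} = \frac{84 + V}{1 + V}$ ($G{\left(V \right)} = \frac{V + 84}{V + \frac{V + V}{V + V}} = \frac{84 + V}{V + \frac{2 V}{2 V}} = \frac{84 + V}{V + 2 V \frac{1}{2 V}} = \frac{84 + V}{V + 1} = \frac{84 + V}{1 + V}$)
$1 G{\left(-25 \right)} = 1 \frac{84 - 25}{1 - 25} = 1 \frac{1}{-24} \cdot 59 = 1 \left(\left(- \frac{1}{24}\right) 59\right) = 1 \left(- \frac{59}{24}\right) = - \frac{59}{24}$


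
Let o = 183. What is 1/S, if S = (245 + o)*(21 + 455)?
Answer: 1/203728 ≈ 4.9085e-6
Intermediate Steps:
S = 203728 (S = (245 + 183)*(21 + 455) = 428*476 = 203728)
1/S = 1/203728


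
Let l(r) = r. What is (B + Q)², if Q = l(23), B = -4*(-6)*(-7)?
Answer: 21025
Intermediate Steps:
B = -168 (B = 24*(-7) = -168)
Q = 23
(B + Q)² = (-168 + 23)² = (-145)² = 21025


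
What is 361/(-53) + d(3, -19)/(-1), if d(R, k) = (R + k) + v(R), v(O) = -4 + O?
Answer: 540/53 ≈ 10.189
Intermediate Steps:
d(R, k) = -4 + k + 2*R (d(R, k) = (R + k) + (-4 + R) = -4 + k + 2*R)
361/(-53) + d(3, -19)/(-1) = 361/(-53) + (-4 - 19 + 2*3)/(-1) = 361*(-1/53) + (-4 - 19 + 6)*(-1) = -361/53 - 17*(-1) = -361/53 + 17 = 540/53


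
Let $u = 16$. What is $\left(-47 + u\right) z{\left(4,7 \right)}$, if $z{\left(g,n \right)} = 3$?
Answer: $-93$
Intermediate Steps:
$\left(-47 + u\right) z{\left(4,7 \right)} = \left(-47 + 16\right) 3 = \left(-31\right) 3 = -93$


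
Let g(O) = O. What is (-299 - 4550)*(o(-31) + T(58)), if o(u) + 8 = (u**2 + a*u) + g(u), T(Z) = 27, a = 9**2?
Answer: 7574138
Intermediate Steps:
a = 81
o(u) = -8 + u**2 + 82*u (o(u) = -8 + ((u**2 + 81*u) + u) = -8 + (u**2 + 82*u) = -8 + u**2 + 82*u)
(-299 - 4550)*(o(-31) + T(58)) = (-299 - 4550)*((-8 + (-31)**2 + 82*(-31)) + 27) = -4849*((-8 + 961 - 2542) + 27) = -4849*(-1589 + 27) = -4849*(-1562) = 7574138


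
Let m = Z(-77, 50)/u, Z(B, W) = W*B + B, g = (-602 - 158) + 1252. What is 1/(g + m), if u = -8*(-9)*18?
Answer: 432/211235 ≈ 0.0020451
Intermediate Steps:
g = 492 (g = -760 + 1252 = 492)
Z(B, W) = B + B*W (Z(B, W) = B*W + B = B + B*W)
u = 1296 (u = 72*18 = 1296)
m = -1309/432 (m = -77*(1 + 50)/1296 = -77*51*(1/1296) = -3927*1/1296 = -1309/432 ≈ -3.0301)
1/(g + m) = 1/(492 - 1309/432) = 1/(211235/432) = 432/211235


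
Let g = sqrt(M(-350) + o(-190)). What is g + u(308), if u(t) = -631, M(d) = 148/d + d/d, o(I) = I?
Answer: -631 + I*sqrt(232043)/35 ≈ -631.0 + 13.763*I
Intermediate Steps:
M(d) = 1 + 148/d (M(d) = 148/d + 1 = 1 + 148/d)
g = I*sqrt(232043)/35 (g = sqrt((148 - 350)/(-350) - 190) = sqrt(-1/350*(-202) - 190) = sqrt(101/175 - 190) = sqrt(-33149/175) = I*sqrt(232043)/35 ≈ 13.763*I)
g + u(308) = I*sqrt(232043)/35 - 631 = -631 + I*sqrt(232043)/35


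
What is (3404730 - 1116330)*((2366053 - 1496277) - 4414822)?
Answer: -8112483266400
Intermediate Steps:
(3404730 - 1116330)*((2366053 - 1496277) - 4414822) = 2288400*(869776 - 4414822) = 2288400*(-3545046) = -8112483266400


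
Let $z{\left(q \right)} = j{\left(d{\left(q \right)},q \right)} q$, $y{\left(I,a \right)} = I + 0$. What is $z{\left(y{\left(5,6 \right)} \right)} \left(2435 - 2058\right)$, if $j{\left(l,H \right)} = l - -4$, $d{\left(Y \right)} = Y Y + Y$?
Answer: $64090$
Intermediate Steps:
$d{\left(Y \right)} = Y + Y^{2}$ ($d{\left(Y \right)} = Y^{2} + Y = Y + Y^{2}$)
$j{\left(l,H \right)} = 4 + l$ ($j{\left(l,H \right)} = l + 4 = 4 + l$)
$y{\left(I,a \right)} = I$
$z{\left(q \right)} = q \left(4 + q \left(1 + q\right)\right)$ ($z{\left(q \right)} = \left(4 + q \left(1 + q\right)\right) q = q \left(4 + q \left(1 + q\right)\right)$)
$z{\left(y{\left(5,6 \right)} \right)} \left(2435 - 2058\right) = 5 \left(4 + 5 \left(1 + 5\right)\right) \left(2435 - 2058\right) = 5 \left(4 + 5 \cdot 6\right) 377 = 5 \left(4 + 30\right) 377 = 5 \cdot 34 \cdot 377 = 170 \cdot 377 = 64090$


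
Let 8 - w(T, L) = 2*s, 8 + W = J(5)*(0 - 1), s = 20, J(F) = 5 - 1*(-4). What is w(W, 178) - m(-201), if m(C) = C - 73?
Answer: 242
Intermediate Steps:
J(F) = 9 (J(F) = 5 + 4 = 9)
m(C) = -73 + C
W = -17 (W = -8 + 9*(0 - 1) = -8 + 9*(-1) = -8 - 9 = -17)
w(T, L) = -32 (w(T, L) = 8 - 2*20 = 8 - 1*40 = 8 - 40 = -32)
w(W, 178) - m(-201) = -32 - (-73 - 201) = -32 - 1*(-274) = -32 + 274 = 242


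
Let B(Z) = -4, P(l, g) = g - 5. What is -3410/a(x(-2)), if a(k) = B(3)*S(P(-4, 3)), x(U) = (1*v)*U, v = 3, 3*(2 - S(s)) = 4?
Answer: 5115/4 ≈ 1278.8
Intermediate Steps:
P(l, g) = -5 + g
S(s) = 2/3 (S(s) = 2 - 1/3*4 = 2 - 4/3 = 2/3)
x(U) = 3*U (x(U) = (1*3)*U = 3*U)
a(k) = -8/3 (a(k) = -4*2/3 = -8/3)
-3410/a(x(-2)) = -3410/(-8/3) = -3410*(-3/8) = 5115/4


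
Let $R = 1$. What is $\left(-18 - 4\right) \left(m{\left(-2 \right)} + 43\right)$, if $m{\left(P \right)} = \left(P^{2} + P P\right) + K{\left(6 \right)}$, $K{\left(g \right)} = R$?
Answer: $-1144$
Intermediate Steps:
$K{\left(g \right)} = 1$
$m{\left(P \right)} = 1 + 2 P^{2}$ ($m{\left(P \right)} = \left(P^{2} + P P\right) + 1 = \left(P^{2} + P^{2}\right) + 1 = 2 P^{2} + 1 = 1 + 2 P^{2}$)
$\left(-18 - 4\right) \left(m{\left(-2 \right)} + 43\right) = \left(-18 - 4\right) \left(\left(1 + 2 \left(-2\right)^{2}\right) + 43\right) = \left(-18 - 4\right) \left(\left(1 + 2 \cdot 4\right) + 43\right) = - 22 \left(\left(1 + 8\right) + 43\right) = - 22 \left(9 + 43\right) = \left(-22\right) 52 = -1144$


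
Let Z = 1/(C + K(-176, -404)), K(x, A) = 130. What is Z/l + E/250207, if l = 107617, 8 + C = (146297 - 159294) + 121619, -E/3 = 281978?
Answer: -9899714399956625/2928098221530936 ≈ -3.3809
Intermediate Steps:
E = -845934 (E = -3*281978 = -845934)
C = 108614 (C = -8 + ((146297 - 159294) + 121619) = -8 + (-12997 + 121619) = -8 + 108622 = 108614)
Z = 1/108744 (Z = 1/(108614 + 130) = 1/108744 ≈ 9.1959e-6)
Z/l + E/250207 = (1/108744)/107617 - 845934/250207 = (1/108744)*(1/107617) - 845934*1/250207 = 1/11702703048 - 845934/250207 = -9899714399956625/2928098221530936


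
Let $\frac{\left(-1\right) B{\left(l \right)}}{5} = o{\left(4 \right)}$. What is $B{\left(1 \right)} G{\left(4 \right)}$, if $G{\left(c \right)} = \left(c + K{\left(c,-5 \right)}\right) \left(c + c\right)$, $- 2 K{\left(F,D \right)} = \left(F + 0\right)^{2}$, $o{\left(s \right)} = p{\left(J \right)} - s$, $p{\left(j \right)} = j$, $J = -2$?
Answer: $-960$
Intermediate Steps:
$o{\left(s \right)} = -2 - s$
$B{\left(l \right)} = 30$ ($B{\left(l \right)} = - 5 \left(-2 - 4\right) = \left(-5\right) \left(-6\right) = 30$)
$K{\left(F,D \right)} = - \frac{F^{2}}{2}$ ($K{\left(F,D \right)} = - \frac{\left(F + 0\right)^{2}}{2} = - \frac{F^{2}}{2}$)
$G{\left(c \right)} = 2 c \left(c - \frac{c^{2}}{2}\right)$ ($G{\left(c \right)} = \left(c - \frac{c^{2}}{2}\right) \left(c + c\right) = \left(c - \frac{c^{2}}{2}\right) 2 c = 2 c \left(c - \frac{c^{2}}{2}\right)$)
$B{\left(1 \right)} G{\left(4 \right)} = 30 \cdot 4^{2} \left(2 - 4\right) = 30 \cdot 16 \left(2 - 4\right) = 30 \cdot 16 \left(-2\right) = 30 \left(-32\right) = -960$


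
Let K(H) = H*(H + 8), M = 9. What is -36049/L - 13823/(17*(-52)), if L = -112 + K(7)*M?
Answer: -1197221/43316 ≈ -27.639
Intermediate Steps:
K(H) = H*(8 + H)
L = 833 (L = -112 + (7*(8 + 7))*9 = -112 + (7*15)*9 = -112 + 105*9 = -112 + 945 = 833)
-36049/L - 13823/(17*(-52)) = -36049/833 - 13823/(17*(-52)) = -36049*1/833 - 13823/(-884) = -36049/833 - 13823*(-1/884) = -36049/833 + 13823/884 = -1197221/43316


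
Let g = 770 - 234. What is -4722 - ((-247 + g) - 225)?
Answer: -4786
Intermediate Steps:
g = 536
-4722 - ((-247 + g) - 225) = -4722 - ((-247 + 536) - 225) = -4722 - (289 - 225) = -4722 - 1*64 = -4722 - 64 = -4786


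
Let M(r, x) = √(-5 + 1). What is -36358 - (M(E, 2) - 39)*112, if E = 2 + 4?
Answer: -31990 - 224*I ≈ -31990.0 - 224.0*I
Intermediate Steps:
E = 6
M(r, x) = 2*I (M(r, x) = √(-4) = 2*I)
-36358 - (M(E, 2) - 39)*112 = -36358 - (2*I - 39)*112 = -36358 - (-39 + 2*I)*112 = -36358 - (-4368 + 224*I) = -36358 + (4368 - 224*I) = -31990 - 224*I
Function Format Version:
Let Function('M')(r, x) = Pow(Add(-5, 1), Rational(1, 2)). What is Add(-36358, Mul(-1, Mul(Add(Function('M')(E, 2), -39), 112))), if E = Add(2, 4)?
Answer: Add(-31990, Mul(-224, I)) ≈ Add(-31990., Mul(-224.00, I))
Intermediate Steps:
E = 6
Function('M')(r, x) = Mul(2, I) (Function('M')(r, x) = Pow(-4, Rational(1, 2)) = Mul(2, I))
Add(-36358, Mul(-1, Mul(Add(Function('M')(E, 2), -39), 112))) = Add(-36358, Mul(-1, Mul(Add(Mul(2, I), -39), 112))) = Add(-36358, Mul(-1, Mul(Add(-39, Mul(2, I)), 112))) = Add(-36358, Mul(-1, Add(-4368, Mul(224, I)))) = Add(-36358, Add(4368, Mul(-224, I))) = Add(-31990, Mul(-224, I))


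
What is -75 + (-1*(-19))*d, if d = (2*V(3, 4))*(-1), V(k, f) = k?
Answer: -189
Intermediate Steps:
d = -6 (d = (2*3)*(-1) = 6*(-1) = -6)
-75 + (-1*(-19))*d = -75 - 1*(-19)*(-6) = -75 + 19*(-6) = -75 - 114 = -189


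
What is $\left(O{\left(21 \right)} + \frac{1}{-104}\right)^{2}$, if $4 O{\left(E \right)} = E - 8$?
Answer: $\frac{113569}{10816} \approx 10.5$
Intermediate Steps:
$O{\left(E \right)} = -2 + \frac{E}{4}$ ($O{\left(E \right)} = \frac{E - 8}{4} = \frac{-8 + E}{4} = -2 + \frac{E}{4}$)
$\left(O{\left(21 \right)} + \frac{1}{-104}\right)^{2} = \left(\left(-2 + \frac{1}{4} \cdot 21\right) + \frac{1}{-104}\right)^{2} = \left(\left(-2 + \frac{21}{4}\right) - \frac{1}{104}\right)^{2} = \left(\frac{13}{4} - \frac{1}{104}\right)^{2} = \left(\frac{337}{104}\right)^{2} = \frac{113569}{10816}$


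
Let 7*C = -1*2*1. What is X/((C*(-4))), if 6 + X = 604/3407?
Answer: -69433/13628 ≈ -5.0949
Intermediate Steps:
C = -2/7 (C = (-1*2*1)/7 = (-2*1)/7 = (⅐)*(-2) = -2/7 ≈ -0.28571)
X = -19838/3407 (X = -6 + 604/3407 = -19838/3407 ≈ -5.8227)
X/((C*(-4))) = -19838/(3407*((-2/7*(-4)))) = -19838/(3407*8/7) = -19838/3407*7/8 = -69433/13628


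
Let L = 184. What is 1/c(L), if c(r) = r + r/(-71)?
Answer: 71/12880 ≈ 0.0055124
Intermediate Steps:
c(r) = 70*r/71 (c(r) = r + r*(-1/71) = r - r/71 = 70*r/71)
1/c(L) = 1/((70/71)*184) = 1/(12880/71) = 71/12880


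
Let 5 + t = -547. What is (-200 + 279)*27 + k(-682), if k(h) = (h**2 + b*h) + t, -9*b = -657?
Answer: 416919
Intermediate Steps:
b = 73 (b = -1/9*(-657) = 73)
t = -552 (t = -5 - 547 = -552)
k(h) = -552 + h**2 + 73*h (k(h) = (h**2 + 73*h) - 552 = -552 + h**2 + 73*h)
(-200 + 279)*27 + k(-682) = (-200 + 279)*27 + (-552 + (-682)**2 + 73*(-682)) = 79*27 + (-552 + 465124 - 49786) = 2133 + 414786 = 416919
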